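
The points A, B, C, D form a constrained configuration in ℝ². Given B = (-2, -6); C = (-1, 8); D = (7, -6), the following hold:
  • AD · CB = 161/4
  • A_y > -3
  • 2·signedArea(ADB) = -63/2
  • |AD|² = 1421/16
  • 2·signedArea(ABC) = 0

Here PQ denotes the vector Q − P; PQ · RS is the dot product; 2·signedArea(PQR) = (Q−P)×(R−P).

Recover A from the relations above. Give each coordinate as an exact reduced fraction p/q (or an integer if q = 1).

A = (-7/4, -5/2)

1. A_x = -7/4  [2·signedArea(ABC) = 0 ∩ 2·signedArea(ADB) = -63/2]
2. A_y = -5/2  [2·signedArea(ABC) = 0 ∩ 2·signedArea(ADB) = -63/2]
   → A = (-7/4, -5/2)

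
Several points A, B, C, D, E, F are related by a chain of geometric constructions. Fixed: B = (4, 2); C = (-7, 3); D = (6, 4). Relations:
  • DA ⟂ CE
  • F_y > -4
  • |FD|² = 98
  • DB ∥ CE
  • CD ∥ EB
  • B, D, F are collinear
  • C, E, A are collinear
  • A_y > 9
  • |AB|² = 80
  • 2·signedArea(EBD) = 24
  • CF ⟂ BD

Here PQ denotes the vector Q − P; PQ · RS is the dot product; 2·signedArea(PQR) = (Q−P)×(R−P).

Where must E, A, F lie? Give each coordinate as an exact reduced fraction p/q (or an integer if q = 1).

A = (0, 10)
E = (-9, 1)
F = (-1, -3)

1. E_x = -9  [CD ∥ EB ∩ DB ∥ CE]
2. E_y = 1  [CD ∥ EB ∩ DB ∥ CE]
   → E = (-9, 1)
3. A_x = 0  [C, E, A are collinear ∩ DA ⟂ CE]
4. A_y = 10  [C, E, A are collinear ∩ DA ⟂ CE]
   → A = (0, 10)
5. F_x = -1  [B, D, F are collinear ∩ CF ⟂ BD]
6. F_y = -3  [B, D, F are collinear ∩ CF ⟂ BD]
   → F = (-1, -3)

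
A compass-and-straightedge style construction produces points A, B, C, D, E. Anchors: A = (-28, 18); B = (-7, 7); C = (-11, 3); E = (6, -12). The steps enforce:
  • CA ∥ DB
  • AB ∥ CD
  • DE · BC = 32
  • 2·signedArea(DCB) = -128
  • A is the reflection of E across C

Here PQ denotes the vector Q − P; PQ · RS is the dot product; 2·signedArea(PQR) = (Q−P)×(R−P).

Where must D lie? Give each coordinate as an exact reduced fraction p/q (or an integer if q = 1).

D = (10, -8)

1. D_x = 10  [CA ∥ DB ∩ AB ∥ CD]
2. D_y = -8  [CA ∥ DB ∩ AB ∥ CD]
   → D = (10, -8)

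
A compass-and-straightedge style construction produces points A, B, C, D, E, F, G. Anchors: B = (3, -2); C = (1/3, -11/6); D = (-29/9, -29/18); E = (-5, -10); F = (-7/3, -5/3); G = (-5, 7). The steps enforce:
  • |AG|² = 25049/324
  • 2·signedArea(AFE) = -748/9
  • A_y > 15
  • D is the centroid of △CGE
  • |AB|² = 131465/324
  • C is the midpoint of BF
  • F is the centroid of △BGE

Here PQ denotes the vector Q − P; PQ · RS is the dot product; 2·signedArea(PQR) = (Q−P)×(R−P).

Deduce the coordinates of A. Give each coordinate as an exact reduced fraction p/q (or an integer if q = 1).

1. A_x = -61/9  [line 25/3·x + -8/3·y + 883/9 = 0 ∩ |AG|² = 25049/324]
2. A_y = 281/18  [line 25/3·x + -8/3·y + 883/9 = 0 ∩ |AG|² = 25049/324]
   → A = (-61/9, 281/18)

A = (-61/9, 281/18)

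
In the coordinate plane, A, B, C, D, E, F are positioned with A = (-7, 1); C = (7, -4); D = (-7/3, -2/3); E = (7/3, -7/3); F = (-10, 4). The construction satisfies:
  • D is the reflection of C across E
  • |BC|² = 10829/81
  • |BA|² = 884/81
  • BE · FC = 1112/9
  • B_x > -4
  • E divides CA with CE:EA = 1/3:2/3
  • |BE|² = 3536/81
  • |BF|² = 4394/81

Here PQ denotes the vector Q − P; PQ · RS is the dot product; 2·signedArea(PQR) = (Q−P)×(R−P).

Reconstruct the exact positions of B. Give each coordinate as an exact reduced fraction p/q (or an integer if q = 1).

B = (-35/9, -1/9)

1. B_x = -35/9  [line -17·x + 8·y + -587/9 = 0 ∩ |BA|² = 884/81]
2. B_y = -1/9  [line -17·x + 8·y + -587/9 = 0 ∩ |BA|² = 884/81]
   → B = (-35/9, -1/9)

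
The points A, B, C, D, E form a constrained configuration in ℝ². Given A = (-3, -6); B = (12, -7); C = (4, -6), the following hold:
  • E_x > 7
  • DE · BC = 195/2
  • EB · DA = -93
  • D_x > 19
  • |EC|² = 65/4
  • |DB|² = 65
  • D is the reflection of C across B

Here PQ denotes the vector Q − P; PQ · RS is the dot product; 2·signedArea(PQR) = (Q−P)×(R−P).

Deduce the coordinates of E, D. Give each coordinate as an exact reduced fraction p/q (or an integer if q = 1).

1. D_x = 20  [D is the reflection of C across B]
2. D_y = -8  [D is the reflection of C across B]
   → D = (20, -8)
3. E_x = 8  [EB · DA = -93 ∩ DE · BC = 195/2]
4. E_y = -13/2  [EB · DA = -93 ∩ DE · BC = 195/2]
   → E = (8, -13/2)

D = (20, -8)
E = (8, -13/2)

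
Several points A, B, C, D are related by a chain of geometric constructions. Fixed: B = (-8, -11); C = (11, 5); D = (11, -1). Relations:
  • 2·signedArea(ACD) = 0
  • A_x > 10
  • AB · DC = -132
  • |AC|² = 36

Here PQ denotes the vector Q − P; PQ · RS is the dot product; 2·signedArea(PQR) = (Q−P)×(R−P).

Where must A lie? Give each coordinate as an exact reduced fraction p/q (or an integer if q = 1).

A = (11, 11)

1. A_x = 11  [2·signedArea(ACD) = 0 ∩ AB · DC = -132]
2. A_y = 11  [2·signedArea(ACD) = 0 ∩ AB · DC = -132]
   → A = (11, 11)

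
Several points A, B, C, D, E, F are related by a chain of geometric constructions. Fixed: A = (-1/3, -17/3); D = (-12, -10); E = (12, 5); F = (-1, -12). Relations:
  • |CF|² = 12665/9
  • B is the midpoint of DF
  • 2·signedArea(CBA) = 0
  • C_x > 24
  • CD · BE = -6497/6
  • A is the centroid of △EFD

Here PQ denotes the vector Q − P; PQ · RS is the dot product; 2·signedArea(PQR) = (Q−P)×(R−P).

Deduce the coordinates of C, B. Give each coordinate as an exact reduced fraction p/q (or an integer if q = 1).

B = (-13/2, -11)
C = (73/3, 47/3)

1. B_x = -13/2  [B is the midpoint of DF]
2. B_y = -11  [B is the midpoint of DF]
   → B = (-13/2, -11)
3. C_x = 73/3  [2·signedArea(CBA) = 0 ∩ CD · BE = -6497/6]
4. C_y = 47/3  [2·signedArea(CBA) = 0 ∩ CD · BE = -6497/6]
   → C = (73/3, 47/3)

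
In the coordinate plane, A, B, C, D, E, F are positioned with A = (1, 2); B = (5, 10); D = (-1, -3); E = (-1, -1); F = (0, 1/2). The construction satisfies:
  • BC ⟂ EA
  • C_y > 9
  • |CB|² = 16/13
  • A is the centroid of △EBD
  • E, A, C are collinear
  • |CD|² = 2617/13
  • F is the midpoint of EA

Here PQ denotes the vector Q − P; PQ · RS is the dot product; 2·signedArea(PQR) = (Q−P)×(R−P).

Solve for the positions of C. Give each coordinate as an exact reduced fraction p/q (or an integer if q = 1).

1. C_x = 77/13  [E, A, C are collinear ∩ BC ⟂ EA]
2. C_y = 122/13  [E, A, C are collinear ∩ BC ⟂ EA]
   → C = (77/13, 122/13)

C = (77/13, 122/13)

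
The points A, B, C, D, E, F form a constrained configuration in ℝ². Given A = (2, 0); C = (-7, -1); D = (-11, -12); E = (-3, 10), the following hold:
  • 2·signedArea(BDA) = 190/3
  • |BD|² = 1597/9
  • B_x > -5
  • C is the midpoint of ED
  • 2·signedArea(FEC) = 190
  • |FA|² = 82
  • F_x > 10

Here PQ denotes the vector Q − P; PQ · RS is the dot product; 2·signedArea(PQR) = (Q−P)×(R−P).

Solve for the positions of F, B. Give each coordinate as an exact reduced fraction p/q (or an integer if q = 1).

1. F_x = 11  [line 11·x + -4·y + -117 = 0 ∩ |FA|² = 82]
2. F_y = 1  [line 11·x + -4·y + -117 = 0 ∩ |FA|² = 82]
   → F = (11, 1)
3. B_x = -4  [line -12·x + 13·y + -118/3 = 0 ∩ |BD|² = 1597/9]
4. B_y = -2/3  [line -12·x + 13·y + -118/3 = 0 ∩ |BD|² = 1597/9]
   → B = (-4, -2/3)

B = (-4, -2/3)
F = (11, 1)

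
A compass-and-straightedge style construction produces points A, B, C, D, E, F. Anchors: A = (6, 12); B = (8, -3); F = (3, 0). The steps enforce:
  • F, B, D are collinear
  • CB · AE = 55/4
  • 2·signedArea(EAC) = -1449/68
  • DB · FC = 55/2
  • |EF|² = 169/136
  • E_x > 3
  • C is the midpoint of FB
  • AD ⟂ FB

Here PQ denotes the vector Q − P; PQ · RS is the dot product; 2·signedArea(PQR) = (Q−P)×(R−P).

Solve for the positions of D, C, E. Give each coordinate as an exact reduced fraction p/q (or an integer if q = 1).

1. D_x = -3/34  [F, B, D are collinear ∩ AD ⟂ FB]
2. D_y = 63/34  [F, B, D are collinear ∩ AD ⟂ FB]
   → D = (-3/34, 63/34)
3. C_x = 11/2  [C is the midpoint of FB]
4. C_y = -3/2  [C is the midpoint of FB]
   → C = (11/2, -3/2)
5. E_x = 269/68  [2·signedArea(EAC) = -1449/68 ∩ CB · AE = 55/4]
6. E_y = -39/68  [2·signedArea(EAC) = -1449/68 ∩ CB · AE = 55/4]
   → E = (269/68, -39/68)

C = (11/2, -3/2)
D = (-3/34, 63/34)
E = (269/68, -39/68)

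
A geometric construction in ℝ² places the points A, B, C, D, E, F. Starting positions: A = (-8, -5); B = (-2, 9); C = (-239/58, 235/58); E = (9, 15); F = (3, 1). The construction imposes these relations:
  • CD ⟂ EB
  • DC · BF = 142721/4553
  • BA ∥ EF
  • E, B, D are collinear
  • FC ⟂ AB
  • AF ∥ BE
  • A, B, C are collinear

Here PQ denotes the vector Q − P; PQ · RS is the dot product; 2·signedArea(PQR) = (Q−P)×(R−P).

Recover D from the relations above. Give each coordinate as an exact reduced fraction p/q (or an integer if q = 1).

1. D_x = -52037/9106  [E, B, D are collinear ∩ CD ⟂ EB]
2. D_y = 31752/4553  [E, B, D are collinear ∩ CD ⟂ EB]
   → D = (-52037/9106, 31752/4553)

D = (-52037/9106, 31752/4553)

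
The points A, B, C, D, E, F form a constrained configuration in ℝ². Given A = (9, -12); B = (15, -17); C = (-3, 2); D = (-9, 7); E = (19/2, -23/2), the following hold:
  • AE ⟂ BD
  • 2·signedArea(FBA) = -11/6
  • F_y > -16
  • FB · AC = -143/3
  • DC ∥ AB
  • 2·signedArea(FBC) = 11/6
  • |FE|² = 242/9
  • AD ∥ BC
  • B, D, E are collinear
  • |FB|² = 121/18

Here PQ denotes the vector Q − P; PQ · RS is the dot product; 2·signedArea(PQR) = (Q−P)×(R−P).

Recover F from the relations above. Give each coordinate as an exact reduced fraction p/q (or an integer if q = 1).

1. F_x = 79/6  [2·signedArea(FBC) = 11/6 ∩ 2·signedArea(FBA) = -11/6]
2. F_y = -91/6  [2·signedArea(FBC) = 11/6 ∩ 2·signedArea(FBA) = -11/6]
   → F = (79/6, -91/6)

F = (79/6, -91/6)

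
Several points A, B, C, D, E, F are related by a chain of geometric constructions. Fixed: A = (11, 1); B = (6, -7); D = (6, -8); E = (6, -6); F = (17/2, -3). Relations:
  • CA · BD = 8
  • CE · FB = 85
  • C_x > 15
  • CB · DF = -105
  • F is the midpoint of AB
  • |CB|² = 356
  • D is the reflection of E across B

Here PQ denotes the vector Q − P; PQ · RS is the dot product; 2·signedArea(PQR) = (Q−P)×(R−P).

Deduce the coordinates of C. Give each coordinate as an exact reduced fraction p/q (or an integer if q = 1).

1. C_x = 16  [CA · BD = 8 ∩ CE · FB = 85]
2. C_y = 9  [CA · BD = 8 ∩ CE · FB = 85]
   → C = (16, 9)

C = (16, 9)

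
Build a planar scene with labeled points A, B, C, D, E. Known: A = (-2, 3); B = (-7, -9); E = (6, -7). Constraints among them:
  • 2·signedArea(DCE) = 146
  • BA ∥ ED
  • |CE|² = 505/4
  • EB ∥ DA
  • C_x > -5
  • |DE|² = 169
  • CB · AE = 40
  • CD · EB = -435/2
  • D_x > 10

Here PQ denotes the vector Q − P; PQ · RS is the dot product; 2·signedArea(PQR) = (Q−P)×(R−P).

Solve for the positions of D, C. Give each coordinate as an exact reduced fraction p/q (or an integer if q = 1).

C = (-9/2, -3)
D = (11, 5)

1. D_x = 11  [EB ∥ DA ∩ BA ∥ ED]
2. D_y = 5  [EB ∥ DA ∩ BA ∥ ED]
   → D = (11, 5)
3. C_x = -9/2  [CD · EB = -435/2 ∩ 2·signedArea(DCE) = 146]
4. C_y = -3  [CD · EB = -435/2 ∩ 2·signedArea(DCE) = 146]
   → C = (-9/2, -3)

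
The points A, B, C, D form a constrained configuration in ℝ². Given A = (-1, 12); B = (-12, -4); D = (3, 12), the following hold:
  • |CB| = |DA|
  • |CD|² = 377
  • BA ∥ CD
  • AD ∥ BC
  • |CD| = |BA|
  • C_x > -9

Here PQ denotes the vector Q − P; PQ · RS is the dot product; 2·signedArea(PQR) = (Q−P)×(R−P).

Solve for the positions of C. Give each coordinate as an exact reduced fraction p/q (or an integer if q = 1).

C = (-8, -4)

1. C_x = -8  [BA ∥ CD ∩ AD ∥ BC]
2. C_y = -4  [BA ∥ CD ∩ AD ∥ BC]
   → C = (-8, -4)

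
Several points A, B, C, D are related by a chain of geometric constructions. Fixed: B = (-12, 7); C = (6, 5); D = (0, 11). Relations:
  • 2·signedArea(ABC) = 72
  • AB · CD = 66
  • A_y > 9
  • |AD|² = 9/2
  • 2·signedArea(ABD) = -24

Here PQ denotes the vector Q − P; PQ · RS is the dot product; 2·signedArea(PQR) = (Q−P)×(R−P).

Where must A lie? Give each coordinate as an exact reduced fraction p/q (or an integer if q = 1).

1. A_x = 3/2  [AB · CD = 66 ∩ 2·signedArea(ABD) = -24]
2. A_y = 19/2  [AB · CD = 66 ∩ 2·signedArea(ABD) = -24]
   → A = (3/2, 19/2)

A = (3/2, 19/2)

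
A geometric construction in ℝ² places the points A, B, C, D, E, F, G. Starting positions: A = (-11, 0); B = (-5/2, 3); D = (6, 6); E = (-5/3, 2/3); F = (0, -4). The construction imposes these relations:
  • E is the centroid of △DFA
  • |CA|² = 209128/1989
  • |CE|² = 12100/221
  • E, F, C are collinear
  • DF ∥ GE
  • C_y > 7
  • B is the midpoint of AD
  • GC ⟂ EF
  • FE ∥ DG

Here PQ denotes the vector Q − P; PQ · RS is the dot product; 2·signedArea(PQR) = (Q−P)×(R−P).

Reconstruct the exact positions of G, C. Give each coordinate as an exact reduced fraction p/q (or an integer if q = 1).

1. G_x = 13/3  [DF ∥ GE ∩ FE ∥ DG]
2. G_y = 32/3  [DF ∥ GE ∩ FE ∥ DG]
   → G = (13/3, 32/3)
3. C_x = -2755/663  [E, F, C are collinear ∩ GC ⟂ EF]
4. C_y = 5062/663  [E, F, C are collinear ∩ GC ⟂ EF]
   → C = (-2755/663, 5062/663)

C = (-2755/663, 5062/663)
G = (13/3, 32/3)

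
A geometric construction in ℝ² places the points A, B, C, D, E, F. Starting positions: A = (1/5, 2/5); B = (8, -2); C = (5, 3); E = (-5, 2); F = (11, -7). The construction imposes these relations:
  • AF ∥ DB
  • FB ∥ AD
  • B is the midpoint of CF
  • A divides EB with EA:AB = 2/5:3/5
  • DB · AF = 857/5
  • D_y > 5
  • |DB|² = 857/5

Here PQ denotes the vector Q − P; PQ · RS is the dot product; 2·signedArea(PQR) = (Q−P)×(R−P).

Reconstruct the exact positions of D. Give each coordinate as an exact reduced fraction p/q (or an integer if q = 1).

1. D_x = -14/5  [AF ∥ DB ∩ FB ∥ AD]
2. D_y = 27/5  [AF ∥ DB ∩ FB ∥ AD]
   → D = (-14/5, 27/5)

D = (-14/5, 27/5)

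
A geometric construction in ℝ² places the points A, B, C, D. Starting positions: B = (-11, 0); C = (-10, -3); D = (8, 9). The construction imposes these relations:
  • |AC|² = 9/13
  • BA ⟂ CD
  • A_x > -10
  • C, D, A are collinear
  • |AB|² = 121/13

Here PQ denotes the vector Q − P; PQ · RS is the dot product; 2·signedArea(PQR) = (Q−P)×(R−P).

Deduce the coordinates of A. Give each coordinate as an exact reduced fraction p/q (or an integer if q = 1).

1. A_x = -121/13  [C, D, A are collinear ∩ BA ⟂ CD]
2. A_y = -33/13  [C, D, A are collinear ∩ BA ⟂ CD]
   → A = (-121/13, -33/13)

A = (-121/13, -33/13)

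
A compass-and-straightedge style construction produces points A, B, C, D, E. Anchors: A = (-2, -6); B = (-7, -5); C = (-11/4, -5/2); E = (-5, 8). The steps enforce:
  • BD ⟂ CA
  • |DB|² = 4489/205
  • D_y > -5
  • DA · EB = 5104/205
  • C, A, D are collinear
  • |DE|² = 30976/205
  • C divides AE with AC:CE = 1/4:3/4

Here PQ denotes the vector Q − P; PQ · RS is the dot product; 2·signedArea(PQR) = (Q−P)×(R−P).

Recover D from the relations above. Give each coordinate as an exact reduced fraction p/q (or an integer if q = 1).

1. D_x = -497/205  [C, A, D are collinear ∩ BD ⟂ CA]
2. D_y = -824/205  [C, A, D are collinear ∩ BD ⟂ CA]
   → D = (-497/205, -824/205)

D = (-497/205, -824/205)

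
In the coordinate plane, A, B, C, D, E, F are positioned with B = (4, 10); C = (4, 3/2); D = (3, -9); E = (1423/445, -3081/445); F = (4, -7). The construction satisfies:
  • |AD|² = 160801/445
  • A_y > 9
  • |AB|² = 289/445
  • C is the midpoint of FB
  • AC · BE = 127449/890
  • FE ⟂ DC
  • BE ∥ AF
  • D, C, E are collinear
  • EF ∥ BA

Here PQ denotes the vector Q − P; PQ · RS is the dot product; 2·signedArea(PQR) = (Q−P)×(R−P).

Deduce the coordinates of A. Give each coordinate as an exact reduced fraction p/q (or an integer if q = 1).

1. A_x = 2137/445  [BE ∥ AF ∩ EF ∥ BA]
2. A_y = 4416/445  [BE ∥ AF ∩ EF ∥ BA]
   → A = (2137/445, 4416/445)

A = (2137/445, 4416/445)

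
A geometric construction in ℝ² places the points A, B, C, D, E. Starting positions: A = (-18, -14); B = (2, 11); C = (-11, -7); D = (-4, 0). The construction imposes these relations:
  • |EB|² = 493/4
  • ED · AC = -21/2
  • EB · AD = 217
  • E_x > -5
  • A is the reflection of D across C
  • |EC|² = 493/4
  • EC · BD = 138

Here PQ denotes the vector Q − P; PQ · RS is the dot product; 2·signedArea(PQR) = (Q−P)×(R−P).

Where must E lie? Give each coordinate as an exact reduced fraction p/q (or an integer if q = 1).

1. E_x = -9/2  [EC · BD = 138 ∩ ED · AC = -21/2]
2. E_y = 2  [EC · BD = 138 ∩ ED · AC = -21/2]
   → E = (-9/2, 2)

E = (-9/2, 2)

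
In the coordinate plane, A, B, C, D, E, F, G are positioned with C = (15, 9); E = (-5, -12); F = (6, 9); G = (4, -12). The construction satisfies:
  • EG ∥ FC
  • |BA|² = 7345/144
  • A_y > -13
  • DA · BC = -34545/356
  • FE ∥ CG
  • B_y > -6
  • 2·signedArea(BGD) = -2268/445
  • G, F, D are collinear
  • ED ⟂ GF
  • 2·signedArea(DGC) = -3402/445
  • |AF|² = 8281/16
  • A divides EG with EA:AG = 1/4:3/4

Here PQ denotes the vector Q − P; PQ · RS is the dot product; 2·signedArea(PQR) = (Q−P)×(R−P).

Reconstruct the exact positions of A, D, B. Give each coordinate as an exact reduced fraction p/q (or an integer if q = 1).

A = (-11/4, -12)
B = (-4/3, -5)
D = (1744/445, -5718/445)

1. A_x = -11/4  [A divides EG with EA:AG = 1/4:3/4]
2. A_y = -12  [A divides EG with EA:AG = 1/4:3/4]
   → A = (-11/4, -12)
3. D_x = 1744/445  [G, F, D are collinear ∩ ED ⟂ GF]
4. D_y = -5718/445  [G, F, D are collinear ∩ ED ⟂ GF]
   → D = (1744/445, -5718/445)
5. B_x = -4/3  [2·signedArea(BGD) = -2268/445 ∩ DA · BC = -34545/356]
6. B_y = -5  [2·signedArea(BGD) = -2268/445 ∩ DA · BC = -34545/356]
   → B = (-4/3, -5)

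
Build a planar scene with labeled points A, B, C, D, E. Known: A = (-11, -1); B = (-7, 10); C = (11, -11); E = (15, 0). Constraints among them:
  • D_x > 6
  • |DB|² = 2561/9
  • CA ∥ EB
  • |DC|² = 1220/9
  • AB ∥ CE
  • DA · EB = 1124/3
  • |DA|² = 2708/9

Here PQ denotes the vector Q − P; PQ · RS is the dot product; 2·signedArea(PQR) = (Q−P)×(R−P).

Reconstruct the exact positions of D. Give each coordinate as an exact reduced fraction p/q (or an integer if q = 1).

1. D_x = 19/3  [line 22·x + -10·y + -428/3 = 0 ∩ |DA|² = 2708/9]
2. D_y = -1/3  [line 22·x + -10·y + -428/3 = 0 ∩ |DA|² = 2708/9]
   → D = (19/3, -1/3)

D = (19/3, -1/3)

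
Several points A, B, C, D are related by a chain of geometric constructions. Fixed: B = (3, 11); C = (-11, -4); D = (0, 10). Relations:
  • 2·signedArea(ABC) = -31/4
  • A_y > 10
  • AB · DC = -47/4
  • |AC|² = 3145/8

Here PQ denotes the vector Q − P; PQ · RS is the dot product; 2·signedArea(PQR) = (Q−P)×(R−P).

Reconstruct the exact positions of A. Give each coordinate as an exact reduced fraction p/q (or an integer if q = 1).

A = (9/4, 43/4)

1. A_x = 9/4  [2·signedArea(ABC) = -31/4 ∩ AB · DC = -47/4]
2. A_y = 43/4  [2·signedArea(ABC) = -31/4 ∩ AB · DC = -47/4]
   → A = (9/4, 43/4)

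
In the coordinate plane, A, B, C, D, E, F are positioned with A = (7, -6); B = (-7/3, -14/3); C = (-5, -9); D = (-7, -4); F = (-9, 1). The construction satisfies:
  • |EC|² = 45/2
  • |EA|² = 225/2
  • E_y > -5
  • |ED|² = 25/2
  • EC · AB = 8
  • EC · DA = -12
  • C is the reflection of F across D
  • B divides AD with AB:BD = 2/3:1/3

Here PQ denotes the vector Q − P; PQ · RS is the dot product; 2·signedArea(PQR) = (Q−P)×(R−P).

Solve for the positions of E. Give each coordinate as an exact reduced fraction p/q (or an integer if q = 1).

E = (-7/2, -9/2)

1. E_x = -7/2  [line -14·x + 2·y + -40 = 0 ∩ |ED|² = 25/2]
2. E_y = -9/2  [line -14·x + 2·y + -40 = 0 ∩ |ED|² = 25/2]
   → E = (-7/2, -9/2)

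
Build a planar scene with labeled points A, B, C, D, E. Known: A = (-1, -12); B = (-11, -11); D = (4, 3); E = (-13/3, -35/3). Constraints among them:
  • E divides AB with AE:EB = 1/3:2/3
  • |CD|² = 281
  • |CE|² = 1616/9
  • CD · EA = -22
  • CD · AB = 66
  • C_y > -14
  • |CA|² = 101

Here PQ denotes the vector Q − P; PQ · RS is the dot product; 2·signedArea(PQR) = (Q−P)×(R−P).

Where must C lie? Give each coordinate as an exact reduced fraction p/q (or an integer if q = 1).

1. C_x = 9  [line 10·x + -1·y + -103 = 0 ∩ |CA|² = 101]
2. C_y = -13  [line 10·x + -1·y + -103 = 0 ∩ |CA|² = 101]
   → C = (9, -13)

C = (9, -13)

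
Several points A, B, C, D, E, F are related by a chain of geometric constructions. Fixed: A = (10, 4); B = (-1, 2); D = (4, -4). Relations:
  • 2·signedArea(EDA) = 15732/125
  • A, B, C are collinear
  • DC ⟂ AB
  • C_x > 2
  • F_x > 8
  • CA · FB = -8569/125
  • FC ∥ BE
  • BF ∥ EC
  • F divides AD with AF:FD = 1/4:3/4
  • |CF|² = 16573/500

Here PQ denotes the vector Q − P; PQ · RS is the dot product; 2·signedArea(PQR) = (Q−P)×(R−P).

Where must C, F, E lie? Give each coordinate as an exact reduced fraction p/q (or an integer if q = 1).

1. C_x = 348/125  [A, B, C are collinear ∩ DC ⟂ AB]
2. C_y = 336/125  [A, B, C are collinear ∩ DC ⟂ AB]
   → C = (348/125, 336/125)
3. F_x = 17/2  [F divides AD with AF:FD = 1/4:3/4]
4. F_y = 2  [F divides AD with AF:FD = 1/4:3/4]
   → F = (17/2, 2)
5. E_x = -1679/250  [BF ∥ EC ∩ FC ∥ BE]
6. E_y = 336/125  [BF ∥ EC ∩ FC ∥ BE]
   → E = (-1679/250, 336/125)

C = (348/125, 336/125)
E = (-1679/250, 336/125)
F = (17/2, 2)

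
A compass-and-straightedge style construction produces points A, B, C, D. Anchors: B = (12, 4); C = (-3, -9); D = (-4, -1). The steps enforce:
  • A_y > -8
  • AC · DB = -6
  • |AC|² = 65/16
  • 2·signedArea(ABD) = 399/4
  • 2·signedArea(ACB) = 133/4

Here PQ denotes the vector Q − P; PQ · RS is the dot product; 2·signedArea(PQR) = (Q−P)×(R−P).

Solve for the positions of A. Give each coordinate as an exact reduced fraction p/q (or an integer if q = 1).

A = (-13/4, -7)

1. A_x = -13/4  [2·signedArea(ACB) = 133/4 ∩ 2·signedArea(ABD) = 399/4]
2. A_y = -7  [2·signedArea(ACB) = 133/4 ∩ 2·signedArea(ABD) = 399/4]
   → A = (-13/4, -7)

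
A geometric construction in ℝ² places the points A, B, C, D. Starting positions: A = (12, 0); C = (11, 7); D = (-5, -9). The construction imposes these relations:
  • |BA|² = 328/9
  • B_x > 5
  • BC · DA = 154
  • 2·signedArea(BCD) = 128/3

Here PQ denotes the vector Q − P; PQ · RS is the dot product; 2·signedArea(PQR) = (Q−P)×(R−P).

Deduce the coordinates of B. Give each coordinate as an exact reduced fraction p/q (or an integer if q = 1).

B = (6, -2/3)

1. B_x = 6  [2·signedArea(BCD) = 128/3 ∩ BC · DA = 154]
2. B_y = -2/3  [2·signedArea(BCD) = 128/3 ∩ BC · DA = 154]
   → B = (6, -2/3)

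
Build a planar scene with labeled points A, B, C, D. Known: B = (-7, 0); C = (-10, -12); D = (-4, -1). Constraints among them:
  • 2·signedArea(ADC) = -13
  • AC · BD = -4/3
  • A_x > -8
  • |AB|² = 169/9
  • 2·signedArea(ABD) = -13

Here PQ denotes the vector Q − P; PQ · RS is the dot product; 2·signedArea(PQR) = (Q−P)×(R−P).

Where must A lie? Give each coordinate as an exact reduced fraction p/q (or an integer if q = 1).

A = (-7, -13/3)

1. A_x = -7  [2·signedArea(ABD) = -13 ∩ AC · BD = -4/3]
2. A_y = -13/3  [2·signedArea(ABD) = -13 ∩ AC · BD = -4/3]
   → A = (-7, -13/3)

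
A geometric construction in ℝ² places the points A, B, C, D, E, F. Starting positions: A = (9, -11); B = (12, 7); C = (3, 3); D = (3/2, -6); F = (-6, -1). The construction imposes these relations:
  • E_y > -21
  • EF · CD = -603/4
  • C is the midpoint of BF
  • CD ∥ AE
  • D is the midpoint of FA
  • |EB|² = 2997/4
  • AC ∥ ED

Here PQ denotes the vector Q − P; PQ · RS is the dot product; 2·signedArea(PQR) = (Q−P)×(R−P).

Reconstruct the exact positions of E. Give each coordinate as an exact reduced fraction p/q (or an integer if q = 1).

1. E_x = 15/2  [AC ∥ ED ∩ CD ∥ AE]
2. E_y = -20  [AC ∥ ED ∩ CD ∥ AE]
   → E = (15/2, -20)

E = (15/2, -20)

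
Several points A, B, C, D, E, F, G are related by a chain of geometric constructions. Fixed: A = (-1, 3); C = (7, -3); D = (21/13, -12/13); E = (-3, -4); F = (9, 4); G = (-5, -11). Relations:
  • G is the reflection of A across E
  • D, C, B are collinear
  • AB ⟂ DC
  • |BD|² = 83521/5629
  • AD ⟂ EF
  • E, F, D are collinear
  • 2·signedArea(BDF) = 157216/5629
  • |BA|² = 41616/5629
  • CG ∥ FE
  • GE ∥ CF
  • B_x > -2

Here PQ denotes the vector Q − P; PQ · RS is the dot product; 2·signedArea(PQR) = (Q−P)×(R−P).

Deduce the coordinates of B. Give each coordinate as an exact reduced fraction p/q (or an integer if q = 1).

B = (-11137/5629, 2607/5629)

1. B_x = -11137/5629  [D, C, B are collinear ∩ AB ⟂ DC]
2. B_y = 2607/5629  [D, C, B are collinear ∩ AB ⟂ DC]
   → B = (-11137/5629, 2607/5629)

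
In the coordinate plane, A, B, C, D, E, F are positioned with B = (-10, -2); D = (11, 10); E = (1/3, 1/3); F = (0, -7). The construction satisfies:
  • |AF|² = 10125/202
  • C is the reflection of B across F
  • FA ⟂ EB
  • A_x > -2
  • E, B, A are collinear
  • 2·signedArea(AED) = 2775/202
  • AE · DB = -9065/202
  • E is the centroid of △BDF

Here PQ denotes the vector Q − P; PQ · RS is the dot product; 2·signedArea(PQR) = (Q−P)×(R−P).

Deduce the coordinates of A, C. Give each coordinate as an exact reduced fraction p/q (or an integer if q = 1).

A = (-315/202, -19/202)
C = (10, -12)

1. A_x = -315/202  [E, B, A are collinear ∩ FA ⟂ EB]
2. A_y = -19/202  [E, B, A are collinear ∩ FA ⟂ EB]
   → A = (-315/202, -19/202)
3. C_x = 10  [C is the reflection of B across F]
4. C_y = -12  [C is the reflection of B across F]
   → C = (10, -12)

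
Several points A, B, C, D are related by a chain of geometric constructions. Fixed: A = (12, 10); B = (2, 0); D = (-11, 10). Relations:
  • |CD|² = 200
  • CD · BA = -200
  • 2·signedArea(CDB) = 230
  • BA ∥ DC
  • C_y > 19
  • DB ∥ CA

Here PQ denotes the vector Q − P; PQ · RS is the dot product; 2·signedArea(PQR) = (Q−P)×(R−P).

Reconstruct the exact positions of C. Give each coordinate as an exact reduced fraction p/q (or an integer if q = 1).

C = (-1, 20)

1. C_x = -1  [DB ∥ CA ∩ BA ∥ DC]
2. C_y = 20  [DB ∥ CA ∩ BA ∥ DC]
   → C = (-1, 20)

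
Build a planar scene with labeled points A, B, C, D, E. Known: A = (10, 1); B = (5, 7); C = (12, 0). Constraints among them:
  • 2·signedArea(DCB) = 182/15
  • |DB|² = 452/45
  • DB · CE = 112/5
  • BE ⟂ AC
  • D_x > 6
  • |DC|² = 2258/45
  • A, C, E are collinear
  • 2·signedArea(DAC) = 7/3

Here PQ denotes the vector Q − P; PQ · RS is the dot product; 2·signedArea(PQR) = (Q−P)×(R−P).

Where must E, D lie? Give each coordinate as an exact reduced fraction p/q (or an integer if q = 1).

D = (31/5, 61/15)
E = (18/5, 21/5)

1. E_x = 18/5  [A, C, E are collinear ∩ BE ⟂ AC]
2. E_y = 21/5  [A, C, E are collinear ∩ BE ⟂ AC]
   → E = (18/5, 21/5)
3. D_x = 31/5  [DB · CE = 112/5 ∩ 2·signedArea(DCB) = 182/15]
4. D_y = 61/15  [DB · CE = 112/5 ∩ 2·signedArea(DCB) = 182/15]
   → D = (31/5, 61/15)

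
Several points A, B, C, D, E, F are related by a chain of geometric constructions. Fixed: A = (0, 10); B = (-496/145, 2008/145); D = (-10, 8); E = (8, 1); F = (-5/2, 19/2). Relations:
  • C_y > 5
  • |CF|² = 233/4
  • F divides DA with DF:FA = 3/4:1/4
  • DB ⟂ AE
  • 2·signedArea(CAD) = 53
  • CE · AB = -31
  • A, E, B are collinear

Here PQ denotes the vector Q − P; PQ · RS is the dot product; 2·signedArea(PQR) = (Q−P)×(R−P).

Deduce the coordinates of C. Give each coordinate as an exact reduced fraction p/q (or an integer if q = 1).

1. C_x = 4  [2·signedArea(CAD) = 53 ∩ CE · AB = -31]
2. C_y = 11/2  [2·signedArea(CAD) = 53 ∩ CE · AB = -31]
   → C = (4, 11/2)

C = (4, 11/2)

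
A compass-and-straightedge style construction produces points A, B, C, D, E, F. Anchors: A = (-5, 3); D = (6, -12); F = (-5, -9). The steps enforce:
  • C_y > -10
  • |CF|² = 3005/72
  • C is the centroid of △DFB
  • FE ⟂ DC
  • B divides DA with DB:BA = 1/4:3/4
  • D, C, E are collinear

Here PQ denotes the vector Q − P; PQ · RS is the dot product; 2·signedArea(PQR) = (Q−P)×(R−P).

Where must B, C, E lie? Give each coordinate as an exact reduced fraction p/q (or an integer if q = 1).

B = (13/4, -33/4)
C = (17/12, -39/4)
E = (-7603/1877, -13263/1877)

1. B_x = 13/4  [B divides DA with DB:BA = 1/4:3/4]
2. B_y = -33/4  [B divides DA with DB:BA = 1/4:3/4]
   → B = (13/4, -33/4)
3. C_x = 17/12  [C is the centroid of △DFB]
4. C_y = -39/4  [C is the centroid of △DFB]
   → C = (17/12, -39/4)
5. E_x = -7603/1877  [D, C, E are collinear ∩ FE ⟂ DC]
6. E_y = -13263/1877  [D, C, E are collinear ∩ FE ⟂ DC]
   → E = (-7603/1877, -13263/1877)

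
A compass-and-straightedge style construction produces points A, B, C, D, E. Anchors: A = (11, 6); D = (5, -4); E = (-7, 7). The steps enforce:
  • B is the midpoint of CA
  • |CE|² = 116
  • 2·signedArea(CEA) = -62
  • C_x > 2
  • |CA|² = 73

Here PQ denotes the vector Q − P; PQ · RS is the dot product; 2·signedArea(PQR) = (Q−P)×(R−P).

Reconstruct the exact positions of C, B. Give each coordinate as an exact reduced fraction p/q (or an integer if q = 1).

1. C_x = 3  [line 1·x + 18·y + -57 = 0 ∩ |CE|² = 116]
2. C_y = 3  [line 1·x + 18·y + -57 = 0 ∩ |CE|² = 116]
   → C = (3, 3)
3. B_x = 7  [B is the midpoint of CA]
4. B_y = 9/2  [B is the midpoint of CA]
   → B = (7, 9/2)

B = (7, 9/2)
C = (3, 3)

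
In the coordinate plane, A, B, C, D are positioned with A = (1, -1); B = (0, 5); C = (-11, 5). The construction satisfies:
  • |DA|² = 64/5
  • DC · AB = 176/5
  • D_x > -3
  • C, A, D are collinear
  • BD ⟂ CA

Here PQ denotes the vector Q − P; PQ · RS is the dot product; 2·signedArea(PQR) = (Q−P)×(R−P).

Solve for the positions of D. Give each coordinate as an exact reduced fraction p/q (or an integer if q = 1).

1. D_x = -11/5  [C, A, D are collinear ∩ BD ⟂ CA]
2. D_y = 3/5  [C, A, D are collinear ∩ BD ⟂ CA]
   → D = (-11/5, 3/5)

D = (-11/5, 3/5)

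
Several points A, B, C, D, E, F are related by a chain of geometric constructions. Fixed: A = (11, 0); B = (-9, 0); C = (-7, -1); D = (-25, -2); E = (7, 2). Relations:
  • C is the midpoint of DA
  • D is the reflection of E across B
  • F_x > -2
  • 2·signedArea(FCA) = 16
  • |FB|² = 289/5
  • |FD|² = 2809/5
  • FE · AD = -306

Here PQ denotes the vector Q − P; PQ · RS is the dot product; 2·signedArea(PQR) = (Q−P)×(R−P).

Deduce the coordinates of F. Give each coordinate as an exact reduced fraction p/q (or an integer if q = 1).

1. F_x = -7/5  [2·signedArea(FCA) = 16 ∩ FE · AD = -306]
2. F_y = 1/5  [2·signedArea(FCA) = 16 ∩ FE · AD = -306]
   → F = (-7/5, 1/5)

F = (-7/5, 1/5)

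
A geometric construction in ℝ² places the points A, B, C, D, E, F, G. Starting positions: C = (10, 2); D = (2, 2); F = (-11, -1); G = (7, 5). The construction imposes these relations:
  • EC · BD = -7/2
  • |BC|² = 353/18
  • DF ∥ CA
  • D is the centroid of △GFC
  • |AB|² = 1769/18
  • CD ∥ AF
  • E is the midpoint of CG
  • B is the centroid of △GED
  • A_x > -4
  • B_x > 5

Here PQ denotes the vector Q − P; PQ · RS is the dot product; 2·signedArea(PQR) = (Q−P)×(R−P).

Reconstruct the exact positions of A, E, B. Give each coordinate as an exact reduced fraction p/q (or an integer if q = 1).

1. A_x = -3  [CD ∥ AF ∩ DF ∥ CA]
2. A_y = -1  [CD ∥ AF ∩ DF ∥ CA]
   → A = (-3, -1)
3. E_x = 17/2  [E is the midpoint of CG]
4. E_y = 7/2  [E is the midpoint of CG]
   → E = (17/2, 7/2)
5. B_x = 35/6  [B is the centroid of △GED]
6. B_y = 7/2  [B is the centroid of △GED]
   → B = (35/6, 7/2)

A = (-3, -1)
B = (35/6, 7/2)
E = (17/2, 7/2)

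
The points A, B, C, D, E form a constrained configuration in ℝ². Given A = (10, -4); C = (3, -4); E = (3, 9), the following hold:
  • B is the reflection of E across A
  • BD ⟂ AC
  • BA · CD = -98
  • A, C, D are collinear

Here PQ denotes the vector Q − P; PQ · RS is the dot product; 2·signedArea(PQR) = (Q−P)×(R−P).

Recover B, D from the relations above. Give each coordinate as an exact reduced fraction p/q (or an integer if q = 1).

1. B_x = 17  [B is the reflection of E across A]
2. B_y = -17  [B is the reflection of E across A]
   → B = (17, -17)
3. D_x = 17  [A, C, D are collinear ∩ BD ⟂ AC]
4. D_y = -4  [A, C, D are collinear ∩ BD ⟂ AC]
   → D = (17, -4)

B = (17, -17)
D = (17, -4)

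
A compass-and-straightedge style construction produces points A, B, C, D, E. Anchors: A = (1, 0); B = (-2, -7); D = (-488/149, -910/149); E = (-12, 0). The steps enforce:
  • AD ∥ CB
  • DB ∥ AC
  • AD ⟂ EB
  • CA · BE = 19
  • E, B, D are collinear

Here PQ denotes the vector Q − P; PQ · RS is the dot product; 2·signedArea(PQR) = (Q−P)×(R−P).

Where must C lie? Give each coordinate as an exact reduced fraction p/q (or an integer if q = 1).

1. C_x = 339/149  [AD ∥ CB ∩ DB ∥ AC]
2. C_y = -133/149  [AD ∥ CB ∩ DB ∥ AC]
   → C = (339/149, -133/149)

C = (339/149, -133/149)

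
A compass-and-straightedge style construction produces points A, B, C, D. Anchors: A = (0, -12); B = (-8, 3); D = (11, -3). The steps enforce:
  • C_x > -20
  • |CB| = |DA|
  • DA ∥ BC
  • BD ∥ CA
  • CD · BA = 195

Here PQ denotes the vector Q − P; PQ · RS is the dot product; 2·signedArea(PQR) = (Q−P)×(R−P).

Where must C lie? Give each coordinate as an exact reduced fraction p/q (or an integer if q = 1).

C = (-19, -6)

1. C_x = -19  [BD ∥ CA ∩ DA ∥ BC]
2. C_y = -6  [BD ∥ CA ∩ DA ∥ BC]
   → C = (-19, -6)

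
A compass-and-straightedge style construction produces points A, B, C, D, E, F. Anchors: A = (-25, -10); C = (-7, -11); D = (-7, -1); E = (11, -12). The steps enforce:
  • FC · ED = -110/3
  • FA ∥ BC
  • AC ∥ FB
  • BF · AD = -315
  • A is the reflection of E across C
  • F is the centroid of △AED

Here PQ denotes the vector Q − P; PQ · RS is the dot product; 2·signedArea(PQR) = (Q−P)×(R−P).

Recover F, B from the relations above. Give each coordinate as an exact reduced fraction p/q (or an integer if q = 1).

B = (11, -26/3)
F = (-7, -23/3)

1. F_x = -7  [F is the centroid of △AED]
2. F_y = -23/3  [F is the centroid of △AED]
   → F = (-7, -23/3)
3. B_x = 11  [FA ∥ BC ∩ AC ∥ FB]
4. B_y = -26/3  [FA ∥ BC ∩ AC ∥ FB]
   → B = (11, -26/3)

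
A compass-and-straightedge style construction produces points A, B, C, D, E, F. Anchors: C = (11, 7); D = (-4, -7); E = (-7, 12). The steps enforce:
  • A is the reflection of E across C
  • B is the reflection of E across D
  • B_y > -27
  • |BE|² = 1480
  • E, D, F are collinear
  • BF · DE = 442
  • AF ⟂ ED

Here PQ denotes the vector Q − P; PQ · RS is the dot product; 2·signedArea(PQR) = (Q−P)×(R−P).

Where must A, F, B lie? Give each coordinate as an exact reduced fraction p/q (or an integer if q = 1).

A = (29, 2)
B = (-1, -26)
F = (-848/185, -611/185)

1. A_x = 29  [A is the reflection of E across C]
2. A_y = 2  [A is the reflection of E across C]
   → A = (29, 2)
3. F_x = -848/185  [E, D, F are collinear ∩ AF ⟂ ED]
4. F_y = -611/185  [E, D, F are collinear ∩ AF ⟂ ED]
   → F = (-848/185, -611/185)
5. B_x = -1  [B is the reflection of E across D]
6. B_y = -26  [B is the reflection of E across D]
   → B = (-1, -26)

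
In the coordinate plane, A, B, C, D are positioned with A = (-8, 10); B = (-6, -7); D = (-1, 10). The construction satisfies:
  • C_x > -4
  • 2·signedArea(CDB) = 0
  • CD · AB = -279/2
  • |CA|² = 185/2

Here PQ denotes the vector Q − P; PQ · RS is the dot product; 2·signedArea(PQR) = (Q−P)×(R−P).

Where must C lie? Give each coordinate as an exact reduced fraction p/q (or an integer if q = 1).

1. C_x = -7/2  [2·signedArea(CDB) = 0 ∩ CD · AB = -279/2]
2. C_y = 3/2  [2·signedArea(CDB) = 0 ∩ CD · AB = -279/2]
   → C = (-7/2, 3/2)

C = (-7/2, 3/2)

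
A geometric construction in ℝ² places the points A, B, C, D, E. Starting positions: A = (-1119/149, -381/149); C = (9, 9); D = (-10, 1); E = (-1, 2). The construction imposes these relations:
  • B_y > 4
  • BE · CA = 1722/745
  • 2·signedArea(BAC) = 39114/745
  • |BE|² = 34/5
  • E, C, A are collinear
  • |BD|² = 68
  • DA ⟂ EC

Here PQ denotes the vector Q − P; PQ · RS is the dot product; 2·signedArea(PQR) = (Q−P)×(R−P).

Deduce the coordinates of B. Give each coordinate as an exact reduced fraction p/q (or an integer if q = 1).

1. B_x = -12/5  [BE · CA = 1722/745 ∩ 2·signedArea(BAC) = 39114/745]
2. B_y = 21/5  [BE · CA = 1722/745 ∩ 2·signedArea(BAC) = 39114/745]
   → B = (-12/5, 21/5)

B = (-12/5, 21/5)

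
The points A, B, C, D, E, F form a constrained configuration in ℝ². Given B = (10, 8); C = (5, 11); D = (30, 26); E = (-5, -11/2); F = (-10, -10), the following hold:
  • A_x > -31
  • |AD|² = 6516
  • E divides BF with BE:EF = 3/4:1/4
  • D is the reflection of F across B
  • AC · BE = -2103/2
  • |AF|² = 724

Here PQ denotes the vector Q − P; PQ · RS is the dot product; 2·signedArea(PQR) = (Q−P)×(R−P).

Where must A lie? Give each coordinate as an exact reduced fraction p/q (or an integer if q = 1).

1. A_x = -30  [line 15·x + 27/2·y + 828 = 0 ∩ |AF|² = 724]
2. A_y = -28  [line 15·x + 27/2·y + 828 = 0 ∩ |AF|² = 724]
   → A = (-30, -28)

A = (-30, -28)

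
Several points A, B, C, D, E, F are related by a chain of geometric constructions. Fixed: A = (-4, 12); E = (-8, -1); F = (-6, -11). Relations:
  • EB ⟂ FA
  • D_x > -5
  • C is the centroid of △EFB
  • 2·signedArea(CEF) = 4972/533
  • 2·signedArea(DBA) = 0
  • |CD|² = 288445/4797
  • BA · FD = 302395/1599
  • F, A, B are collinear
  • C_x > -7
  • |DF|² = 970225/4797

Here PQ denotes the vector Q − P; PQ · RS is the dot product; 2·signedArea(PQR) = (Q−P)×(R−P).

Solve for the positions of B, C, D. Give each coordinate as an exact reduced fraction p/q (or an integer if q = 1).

B = (-2746/533, -665/533)
C = (-10208/1599, -7061/1599)
D = (-7624/1599, 5066/1599)

1. B_x = -2746/533  [F, A, B are collinear ∩ EB ⟂ FA]
2. B_y = -665/533  [F, A, B are collinear ∩ EB ⟂ FA]
   → B = (-2746/533, -665/533)
3. C_x = -10208/1599  [C is the centroid of △EFB]
4. C_y = -7061/1599  [C is the centroid of △EFB]
   → C = (-10208/1599, -7061/1599)
5. D_x = -7624/1599  [2·signedArea(DBA) = 0 ∩ BA · FD = 302395/1599]
6. D_y = 5066/1599  [2·signedArea(DBA) = 0 ∩ BA · FD = 302395/1599]
   → D = (-7624/1599, 5066/1599)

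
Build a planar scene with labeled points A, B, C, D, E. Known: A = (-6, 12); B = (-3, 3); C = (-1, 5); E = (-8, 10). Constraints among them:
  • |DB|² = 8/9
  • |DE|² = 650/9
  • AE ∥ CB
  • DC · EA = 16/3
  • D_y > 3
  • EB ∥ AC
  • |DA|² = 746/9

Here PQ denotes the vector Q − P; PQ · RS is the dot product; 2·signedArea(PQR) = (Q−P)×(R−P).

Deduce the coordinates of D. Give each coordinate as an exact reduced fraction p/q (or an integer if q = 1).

D = (-7/3, 11/3)

1. D_x = -7/3  [line -2·x + -2·y + 8/3 = 0 ∩ |DB|² = 8/9]
2. D_y = 11/3  [line -2·x + -2·y + 8/3 = 0 ∩ |DB|² = 8/9]
   → D = (-7/3, 11/3)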